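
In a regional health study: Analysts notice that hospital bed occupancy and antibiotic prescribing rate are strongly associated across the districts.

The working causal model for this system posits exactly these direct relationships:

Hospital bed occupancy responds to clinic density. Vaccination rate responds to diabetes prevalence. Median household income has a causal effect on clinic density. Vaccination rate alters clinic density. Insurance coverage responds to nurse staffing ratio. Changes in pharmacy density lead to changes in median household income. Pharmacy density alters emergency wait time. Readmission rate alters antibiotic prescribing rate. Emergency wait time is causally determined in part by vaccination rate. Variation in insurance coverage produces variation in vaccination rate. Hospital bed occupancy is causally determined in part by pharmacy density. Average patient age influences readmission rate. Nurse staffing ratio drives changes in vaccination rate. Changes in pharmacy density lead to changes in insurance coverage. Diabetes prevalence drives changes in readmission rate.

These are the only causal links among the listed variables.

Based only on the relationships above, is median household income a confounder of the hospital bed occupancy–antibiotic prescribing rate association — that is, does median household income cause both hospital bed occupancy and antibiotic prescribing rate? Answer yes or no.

no

Median household income has no stated causal path to antibiotic prescribing rate. A confounder must cause both variables, so median household income does not qualify.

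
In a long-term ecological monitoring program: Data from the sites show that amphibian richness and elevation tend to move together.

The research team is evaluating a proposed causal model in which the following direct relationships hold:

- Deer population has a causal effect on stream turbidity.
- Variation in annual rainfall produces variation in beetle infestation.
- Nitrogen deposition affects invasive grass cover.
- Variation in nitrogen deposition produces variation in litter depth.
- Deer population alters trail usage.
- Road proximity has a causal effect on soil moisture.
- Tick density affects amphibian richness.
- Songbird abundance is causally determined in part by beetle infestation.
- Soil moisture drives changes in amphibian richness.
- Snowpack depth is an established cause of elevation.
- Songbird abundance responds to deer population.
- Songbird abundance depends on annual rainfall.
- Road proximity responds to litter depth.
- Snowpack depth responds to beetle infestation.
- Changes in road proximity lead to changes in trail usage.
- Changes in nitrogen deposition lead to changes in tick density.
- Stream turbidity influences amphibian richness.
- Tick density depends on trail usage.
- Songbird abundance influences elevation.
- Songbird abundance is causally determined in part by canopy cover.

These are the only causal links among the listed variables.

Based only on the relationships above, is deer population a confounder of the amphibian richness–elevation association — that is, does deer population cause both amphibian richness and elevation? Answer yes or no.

yes

Deer population has a causal path to amphibian richness (deer population → stream turbidity → amphibian richness) and to elevation (deer population → songbird abundance → elevation), so it is a common cause of both — a confounder.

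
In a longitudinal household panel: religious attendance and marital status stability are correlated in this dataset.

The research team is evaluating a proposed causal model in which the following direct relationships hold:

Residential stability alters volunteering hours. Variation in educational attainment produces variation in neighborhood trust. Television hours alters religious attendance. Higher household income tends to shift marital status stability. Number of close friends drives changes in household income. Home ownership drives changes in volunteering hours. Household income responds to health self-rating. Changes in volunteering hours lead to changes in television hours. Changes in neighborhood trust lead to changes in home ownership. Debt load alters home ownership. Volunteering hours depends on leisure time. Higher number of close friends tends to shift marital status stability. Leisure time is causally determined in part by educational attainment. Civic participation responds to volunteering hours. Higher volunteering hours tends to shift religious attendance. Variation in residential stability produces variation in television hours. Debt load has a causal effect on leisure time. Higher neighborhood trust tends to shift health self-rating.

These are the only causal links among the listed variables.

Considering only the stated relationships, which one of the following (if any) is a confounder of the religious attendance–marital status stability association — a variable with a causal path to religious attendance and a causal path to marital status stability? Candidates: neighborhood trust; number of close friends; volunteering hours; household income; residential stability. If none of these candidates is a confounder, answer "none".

Neighborhood trust causes religious attendance (neighborhood trust → home ownership → volunteering hours → religious attendance) and also causes marital status stability (neighborhood trust → health self-rating → household income → marital status stability); it is a common cause of both.
Each of the other candidates lacks a causal path to at least one of religious attendance and marital status stability, so they do not confound the relationship.

neighborhood trust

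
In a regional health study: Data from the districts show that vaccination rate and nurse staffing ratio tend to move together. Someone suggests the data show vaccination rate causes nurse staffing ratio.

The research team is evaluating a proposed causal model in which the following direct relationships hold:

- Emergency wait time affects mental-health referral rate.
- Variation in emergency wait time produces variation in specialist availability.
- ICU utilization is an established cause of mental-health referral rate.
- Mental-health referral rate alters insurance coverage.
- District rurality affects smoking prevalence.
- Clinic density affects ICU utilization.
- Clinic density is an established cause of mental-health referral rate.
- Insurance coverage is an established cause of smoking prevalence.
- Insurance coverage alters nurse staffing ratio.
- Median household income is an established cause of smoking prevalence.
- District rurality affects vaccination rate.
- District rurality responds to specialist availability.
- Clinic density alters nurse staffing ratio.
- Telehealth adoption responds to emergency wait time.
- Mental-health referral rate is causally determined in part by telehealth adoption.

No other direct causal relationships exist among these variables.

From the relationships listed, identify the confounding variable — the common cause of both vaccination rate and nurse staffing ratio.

Emergency wait time has a causal path to vaccination rate (emergency wait time → specialist availability → district rurality → vaccination rate) and a separate causal path to nurse staffing ratio (emergency wait time → mental-health referral rate → insurance coverage → nurse staffing ratio), so it is a common cause of both.
No stated relationship gives vaccination rate a causal route to nurse staffing ratio, so the correlation is explained by the shared upstream cause rather than a direct effect.

emergency wait time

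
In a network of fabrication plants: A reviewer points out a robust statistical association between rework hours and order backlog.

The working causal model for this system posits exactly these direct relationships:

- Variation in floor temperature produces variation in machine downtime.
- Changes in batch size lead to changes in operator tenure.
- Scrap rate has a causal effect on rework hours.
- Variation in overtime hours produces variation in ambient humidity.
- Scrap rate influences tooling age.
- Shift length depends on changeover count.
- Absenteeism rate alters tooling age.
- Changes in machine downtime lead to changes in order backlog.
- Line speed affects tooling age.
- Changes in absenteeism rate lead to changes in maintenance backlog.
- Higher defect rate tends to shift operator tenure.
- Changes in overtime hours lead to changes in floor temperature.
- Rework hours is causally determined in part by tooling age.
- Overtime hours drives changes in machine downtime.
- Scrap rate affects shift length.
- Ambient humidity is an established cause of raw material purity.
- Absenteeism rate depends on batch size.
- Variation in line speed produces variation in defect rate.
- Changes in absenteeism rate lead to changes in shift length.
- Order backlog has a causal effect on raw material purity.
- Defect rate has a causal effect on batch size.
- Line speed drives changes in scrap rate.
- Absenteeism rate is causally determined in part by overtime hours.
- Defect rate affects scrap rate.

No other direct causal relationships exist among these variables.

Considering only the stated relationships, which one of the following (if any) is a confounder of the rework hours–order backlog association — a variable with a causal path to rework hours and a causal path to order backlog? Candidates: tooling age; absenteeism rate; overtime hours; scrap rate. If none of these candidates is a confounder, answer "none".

Overtime hours causes rework hours (overtime hours → absenteeism rate → tooling age → rework hours) and also causes order backlog (overtime hours → machine downtime → order backlog); it is a common cause of both.
Each of the other candidates lacks a causal path to at least one of rework hours and order backlog, so they do not confound the relationship.

overtime hours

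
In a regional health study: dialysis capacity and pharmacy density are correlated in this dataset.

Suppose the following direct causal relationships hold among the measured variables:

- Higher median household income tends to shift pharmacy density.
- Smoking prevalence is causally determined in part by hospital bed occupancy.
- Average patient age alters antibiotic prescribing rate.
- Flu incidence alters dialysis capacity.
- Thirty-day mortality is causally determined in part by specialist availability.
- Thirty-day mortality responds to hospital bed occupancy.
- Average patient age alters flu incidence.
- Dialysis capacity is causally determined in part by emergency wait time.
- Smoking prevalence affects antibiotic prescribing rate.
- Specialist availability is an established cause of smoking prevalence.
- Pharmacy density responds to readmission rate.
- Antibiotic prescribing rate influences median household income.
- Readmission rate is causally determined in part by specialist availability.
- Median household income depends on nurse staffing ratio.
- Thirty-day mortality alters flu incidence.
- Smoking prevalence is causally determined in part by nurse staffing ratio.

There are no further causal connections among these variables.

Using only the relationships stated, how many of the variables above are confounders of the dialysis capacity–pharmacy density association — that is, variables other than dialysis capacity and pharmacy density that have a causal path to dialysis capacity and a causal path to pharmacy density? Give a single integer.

The common causes are: average patient age (to dialysis capacity via average patient age → flu incidence → dialysis capacity; to pharmacy density via average patient age → antibiotic prescribing rate → median household income → pharmacy density); hospital bed occupancy (to dialysis capacity via hospital bed occupancy → thirty-day mortality → flu incidence → dialysis capacity; to pharmacy density via hospital bed occupancy → smoking prevalence → antibiotic prescribing rate → median household income → pharmacy density); specialist availability (to dialysis capacity via specialist availability → thirty-day mortality → flu incidence → dialysis capacity; to pharmacy density via specialist availability → readmission rate → pharmacy density).
Every other variable lacks a causal path to at least one of dialysis capacity and pharmacy density.

3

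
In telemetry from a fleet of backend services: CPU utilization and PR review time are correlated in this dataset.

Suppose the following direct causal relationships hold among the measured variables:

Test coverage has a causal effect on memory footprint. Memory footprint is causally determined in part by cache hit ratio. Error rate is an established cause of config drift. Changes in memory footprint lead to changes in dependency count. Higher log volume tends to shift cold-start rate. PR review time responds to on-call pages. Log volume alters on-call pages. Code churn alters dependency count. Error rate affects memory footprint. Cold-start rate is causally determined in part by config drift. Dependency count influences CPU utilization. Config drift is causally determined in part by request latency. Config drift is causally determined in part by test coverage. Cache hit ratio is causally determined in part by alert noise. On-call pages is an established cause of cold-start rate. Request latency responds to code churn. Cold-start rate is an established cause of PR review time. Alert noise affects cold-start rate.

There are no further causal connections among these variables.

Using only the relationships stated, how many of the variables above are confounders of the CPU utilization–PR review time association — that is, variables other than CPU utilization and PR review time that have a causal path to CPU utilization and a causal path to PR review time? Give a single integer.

The common causes are: alert noise (to CPU utilization via alert noise → cache hit ratio → memory footprint → dependency count → CPU utilization; to PR review time via alert noise → cold-start rate → PR review time); code churn (to CPU utilization via code churn → dependency count → CPU utilization; to PR review time via code churn → request latency → config drift → cold-start rate → PR review time); error rate (to CPU utilization via error rate → memory footprint → dependency count → CPU utilization; to PR review time via error rate → config drift → cold-start rate → PR review time); test coverage (to CPU utilization via test coverage → memory footprint → dependency count → CPU utilization; to PR review time via test coverage → config drift → cold-start rate → PR review time).
Every other variable lacks a causal path to at least one of CPU utilization and PR review time.

4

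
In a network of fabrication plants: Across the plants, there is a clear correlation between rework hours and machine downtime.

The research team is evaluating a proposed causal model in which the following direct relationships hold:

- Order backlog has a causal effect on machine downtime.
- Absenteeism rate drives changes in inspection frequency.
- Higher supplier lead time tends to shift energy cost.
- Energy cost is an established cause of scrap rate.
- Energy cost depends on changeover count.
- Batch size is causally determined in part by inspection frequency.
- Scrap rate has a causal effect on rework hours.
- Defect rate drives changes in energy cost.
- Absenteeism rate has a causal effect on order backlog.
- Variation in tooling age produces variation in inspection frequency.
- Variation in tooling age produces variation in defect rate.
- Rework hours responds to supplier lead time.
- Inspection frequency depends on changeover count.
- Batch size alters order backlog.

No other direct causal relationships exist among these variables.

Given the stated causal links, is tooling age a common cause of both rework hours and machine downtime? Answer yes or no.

Tooling age has a causal path to rework hours (tooling age → defect rate → energy cost → scrap rate → rework hours) and to machine downtime (tooling age → inspection frequency → batch size → order backlog → machine downtime), so it is a common cause of both — a confounder.

yes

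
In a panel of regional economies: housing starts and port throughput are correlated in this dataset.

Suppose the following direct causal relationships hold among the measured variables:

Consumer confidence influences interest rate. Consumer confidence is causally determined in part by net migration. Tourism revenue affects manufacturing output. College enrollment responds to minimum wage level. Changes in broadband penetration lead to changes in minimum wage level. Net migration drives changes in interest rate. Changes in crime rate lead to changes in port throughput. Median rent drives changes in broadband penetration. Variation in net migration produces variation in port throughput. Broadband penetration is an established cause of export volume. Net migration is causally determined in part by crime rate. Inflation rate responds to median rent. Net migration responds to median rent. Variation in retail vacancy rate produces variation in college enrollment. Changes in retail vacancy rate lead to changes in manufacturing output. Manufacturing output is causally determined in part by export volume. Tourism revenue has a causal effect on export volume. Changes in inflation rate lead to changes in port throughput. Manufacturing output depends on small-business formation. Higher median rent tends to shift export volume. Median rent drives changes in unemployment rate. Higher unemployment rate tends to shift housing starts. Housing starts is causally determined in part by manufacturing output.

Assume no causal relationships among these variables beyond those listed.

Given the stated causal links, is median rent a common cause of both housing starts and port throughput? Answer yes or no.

Median rent has a causal path to housing starts (median rent → unemployment rate → housing starts) and to port throughput (median rent → net migration → port throughput), so it is a common cause of both — a confounder.

yes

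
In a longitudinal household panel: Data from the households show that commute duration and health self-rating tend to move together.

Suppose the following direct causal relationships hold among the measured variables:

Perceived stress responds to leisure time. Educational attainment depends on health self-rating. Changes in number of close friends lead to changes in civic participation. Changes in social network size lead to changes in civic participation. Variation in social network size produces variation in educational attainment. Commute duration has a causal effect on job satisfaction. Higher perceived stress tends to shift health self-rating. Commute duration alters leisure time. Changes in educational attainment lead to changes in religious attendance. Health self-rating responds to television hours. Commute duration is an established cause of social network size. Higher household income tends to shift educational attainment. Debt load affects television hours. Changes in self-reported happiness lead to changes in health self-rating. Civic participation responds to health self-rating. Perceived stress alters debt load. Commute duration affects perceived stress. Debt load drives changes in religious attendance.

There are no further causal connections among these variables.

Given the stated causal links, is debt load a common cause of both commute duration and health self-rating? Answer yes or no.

no

Debt load has no stated causal path to commute duration. A confounder must cause both variables, so debt load does not qualify.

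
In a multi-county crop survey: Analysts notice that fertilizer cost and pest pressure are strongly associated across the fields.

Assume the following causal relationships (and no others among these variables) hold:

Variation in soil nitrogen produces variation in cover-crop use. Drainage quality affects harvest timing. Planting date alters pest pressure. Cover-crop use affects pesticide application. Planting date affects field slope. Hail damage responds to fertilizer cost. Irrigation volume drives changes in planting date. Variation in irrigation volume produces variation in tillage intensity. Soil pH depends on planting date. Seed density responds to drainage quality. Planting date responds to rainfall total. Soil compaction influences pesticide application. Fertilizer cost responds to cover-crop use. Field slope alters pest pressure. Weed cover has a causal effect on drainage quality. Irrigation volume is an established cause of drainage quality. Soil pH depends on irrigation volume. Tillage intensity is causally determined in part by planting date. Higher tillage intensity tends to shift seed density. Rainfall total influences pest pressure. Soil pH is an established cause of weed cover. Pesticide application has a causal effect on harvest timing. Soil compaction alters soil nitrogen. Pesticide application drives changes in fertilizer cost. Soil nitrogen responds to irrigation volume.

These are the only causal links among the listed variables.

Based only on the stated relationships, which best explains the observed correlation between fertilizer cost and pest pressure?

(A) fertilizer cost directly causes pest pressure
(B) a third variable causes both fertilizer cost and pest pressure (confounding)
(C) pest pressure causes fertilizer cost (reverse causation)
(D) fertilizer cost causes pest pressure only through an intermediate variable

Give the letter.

Irrigation volume causes fertilizer cost (irrigation volume → soil nitrogen → cover-crop use → fertilizer cost) and pest pressure (irrigation volume → planting date → pest pressure) — a common cause creating the correlation.
There is no stated path from fertilizer cost to pest pressure or from pest pressure to fertilizer cost, so neither direct nor reverse causation applies.

B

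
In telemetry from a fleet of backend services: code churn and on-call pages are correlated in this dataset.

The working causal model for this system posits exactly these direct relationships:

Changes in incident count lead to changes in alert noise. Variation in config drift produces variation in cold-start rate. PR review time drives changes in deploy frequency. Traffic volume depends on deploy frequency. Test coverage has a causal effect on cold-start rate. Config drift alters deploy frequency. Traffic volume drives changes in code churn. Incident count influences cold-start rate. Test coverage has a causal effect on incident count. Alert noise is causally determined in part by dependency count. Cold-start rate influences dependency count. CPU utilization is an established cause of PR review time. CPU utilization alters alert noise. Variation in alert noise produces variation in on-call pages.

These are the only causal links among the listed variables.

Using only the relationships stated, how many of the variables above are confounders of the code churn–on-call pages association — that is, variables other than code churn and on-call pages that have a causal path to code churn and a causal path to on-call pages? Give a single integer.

2

The common causes are: CPU utilization (to code churn via CPU utilization → PR review time → deploy frequency → traffic volume → code churn; to on-call pages via CPU utilization → alert noise → on-call pages); config drift (to code churn via config drift → deploy frequency → traffic volume → code churn; to on-call pages via config drift → cold-start rate → dependency count → alert noise → on-call pages).
Every other variable lacks a causal path to at least one of code churn and on-call pages.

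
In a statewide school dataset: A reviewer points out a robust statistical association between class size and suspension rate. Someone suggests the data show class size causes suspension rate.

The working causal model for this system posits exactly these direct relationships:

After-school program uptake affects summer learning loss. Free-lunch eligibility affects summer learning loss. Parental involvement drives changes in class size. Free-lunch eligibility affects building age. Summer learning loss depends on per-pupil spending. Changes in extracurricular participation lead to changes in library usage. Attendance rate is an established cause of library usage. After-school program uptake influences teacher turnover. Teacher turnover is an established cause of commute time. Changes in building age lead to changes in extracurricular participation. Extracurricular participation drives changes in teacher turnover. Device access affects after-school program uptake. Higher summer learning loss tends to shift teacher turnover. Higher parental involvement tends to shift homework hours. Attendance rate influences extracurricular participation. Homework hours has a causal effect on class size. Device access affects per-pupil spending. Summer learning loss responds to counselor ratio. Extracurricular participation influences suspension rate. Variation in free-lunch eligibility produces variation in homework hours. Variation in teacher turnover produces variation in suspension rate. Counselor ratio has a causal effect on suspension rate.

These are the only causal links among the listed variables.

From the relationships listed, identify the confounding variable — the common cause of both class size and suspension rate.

Free-lunch eligibility has a causal path to class size (free-lunch eligibility → homework hours → class size) and a separate causal path to suspension rate (free-lunch eligibility → building age → extracurricular participation → suspension rate), so it is a common cause of both.
No stated relationship gives class size a causal route to suspension rate, so the correlation is explained by the shared upstream cause rather than a direct effect.

free-lunch eligibility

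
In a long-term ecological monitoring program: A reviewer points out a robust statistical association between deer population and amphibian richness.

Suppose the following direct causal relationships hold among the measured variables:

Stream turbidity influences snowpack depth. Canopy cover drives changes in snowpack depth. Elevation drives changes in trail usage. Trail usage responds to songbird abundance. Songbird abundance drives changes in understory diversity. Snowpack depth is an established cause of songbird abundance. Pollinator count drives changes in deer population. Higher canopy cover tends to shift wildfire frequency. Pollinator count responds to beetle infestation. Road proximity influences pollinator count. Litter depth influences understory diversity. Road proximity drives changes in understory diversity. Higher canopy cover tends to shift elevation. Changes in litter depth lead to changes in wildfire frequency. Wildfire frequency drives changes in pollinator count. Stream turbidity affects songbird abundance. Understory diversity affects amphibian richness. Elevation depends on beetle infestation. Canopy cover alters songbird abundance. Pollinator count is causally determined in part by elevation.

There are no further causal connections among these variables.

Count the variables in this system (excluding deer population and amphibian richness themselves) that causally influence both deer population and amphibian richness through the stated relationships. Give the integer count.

The common causes are: canopy cover (to deer population via canopy cover → wildfire frequency → pollinator count → deer population; to amphibian richness via canopy cover → songbird abundance → understory diversity → amphibian richness); litter depth (to deer population via litter depth → wildfire frequency → pollinator count → deer population; to amphibian richness via litter depth → understory diversity → amphibian richness); road proximity (to deer population via road proximity → pollinator count → deer population; to amphibian richness via road proximity → understory diversity → amphibian richness).
Every other variable lacks a causal path to at least one of deer population and amphibian richness.

3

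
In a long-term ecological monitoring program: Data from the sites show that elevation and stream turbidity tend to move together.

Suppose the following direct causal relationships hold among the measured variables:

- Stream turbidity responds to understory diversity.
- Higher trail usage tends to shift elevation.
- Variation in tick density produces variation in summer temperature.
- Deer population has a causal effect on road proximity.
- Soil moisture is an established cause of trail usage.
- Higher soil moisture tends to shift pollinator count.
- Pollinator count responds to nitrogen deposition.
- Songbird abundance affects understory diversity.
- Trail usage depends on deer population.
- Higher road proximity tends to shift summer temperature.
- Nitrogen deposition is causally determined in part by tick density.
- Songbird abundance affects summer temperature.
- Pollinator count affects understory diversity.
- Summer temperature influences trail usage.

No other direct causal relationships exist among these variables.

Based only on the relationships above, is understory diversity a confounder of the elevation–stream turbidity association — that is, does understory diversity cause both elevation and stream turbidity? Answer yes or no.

Understory diversity has no stated causal path to elevation. A confounder must cause both variables, so understory diversity does not qualify.

no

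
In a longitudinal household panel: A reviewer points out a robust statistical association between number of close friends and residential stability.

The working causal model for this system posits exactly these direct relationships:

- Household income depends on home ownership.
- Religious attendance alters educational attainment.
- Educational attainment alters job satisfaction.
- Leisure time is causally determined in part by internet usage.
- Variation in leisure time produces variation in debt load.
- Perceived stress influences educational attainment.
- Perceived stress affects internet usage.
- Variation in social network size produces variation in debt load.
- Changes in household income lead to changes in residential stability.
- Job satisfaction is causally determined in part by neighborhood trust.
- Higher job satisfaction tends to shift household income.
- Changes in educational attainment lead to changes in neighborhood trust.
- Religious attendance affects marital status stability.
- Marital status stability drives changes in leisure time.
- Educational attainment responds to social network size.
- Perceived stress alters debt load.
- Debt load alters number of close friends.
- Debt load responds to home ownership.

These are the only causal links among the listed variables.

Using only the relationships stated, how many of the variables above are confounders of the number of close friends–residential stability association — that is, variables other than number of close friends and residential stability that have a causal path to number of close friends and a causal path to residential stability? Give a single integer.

4

The common causes are: home ownership (to number of close friends via home ownership → debt load → number of close friends; to residential stability via home ownership → household income → residential stability); perceived stress (to number of close friends via perceived stress → debt load → number of close friends; to residential stability via perceived stress → educational attainment → job satisfaction → household income → residential stability); religious attendance (to number of close friends via religious attendance → marital status stability → leisure time → debt load → number of close friends; to residential stability via religious attendance → educational attainment → job satisfaction → household income → residential stability); social network size (to number of close friends via social network size → debt load → number of close friends; to residential stability via social network size → educational attainment → job satisfaction → household income → residential stability).
Every other variable lacks a causal path to at least one of number of close friends and residential stability.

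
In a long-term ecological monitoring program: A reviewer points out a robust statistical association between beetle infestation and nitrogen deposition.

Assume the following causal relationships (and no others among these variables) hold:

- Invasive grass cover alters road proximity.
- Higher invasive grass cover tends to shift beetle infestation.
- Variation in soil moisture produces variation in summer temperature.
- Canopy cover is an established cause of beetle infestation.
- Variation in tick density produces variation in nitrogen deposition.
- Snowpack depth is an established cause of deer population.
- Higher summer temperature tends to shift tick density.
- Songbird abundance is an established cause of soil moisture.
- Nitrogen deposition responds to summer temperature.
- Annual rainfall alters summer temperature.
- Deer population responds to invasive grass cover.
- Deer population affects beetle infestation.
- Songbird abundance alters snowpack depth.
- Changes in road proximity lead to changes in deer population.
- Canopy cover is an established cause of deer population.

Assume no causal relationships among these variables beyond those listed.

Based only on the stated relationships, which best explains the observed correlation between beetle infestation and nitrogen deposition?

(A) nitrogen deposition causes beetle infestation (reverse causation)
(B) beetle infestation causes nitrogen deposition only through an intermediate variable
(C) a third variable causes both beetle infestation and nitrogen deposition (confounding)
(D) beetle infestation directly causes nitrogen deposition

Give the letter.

Songbird abundance causes beetle infestation (songbird abundance → snowpack depth → deer population → beetle infestation) and nitrogen deposition (songbird abundance → soil moisture → summer temperature → nitrogen deposition) — a common cause creating the correlation.
There is no stated path from beetle infestation to nitrogen deposition or from nitrogen deposition to beetle infestation, so neither direct nor reverse causation applies.

C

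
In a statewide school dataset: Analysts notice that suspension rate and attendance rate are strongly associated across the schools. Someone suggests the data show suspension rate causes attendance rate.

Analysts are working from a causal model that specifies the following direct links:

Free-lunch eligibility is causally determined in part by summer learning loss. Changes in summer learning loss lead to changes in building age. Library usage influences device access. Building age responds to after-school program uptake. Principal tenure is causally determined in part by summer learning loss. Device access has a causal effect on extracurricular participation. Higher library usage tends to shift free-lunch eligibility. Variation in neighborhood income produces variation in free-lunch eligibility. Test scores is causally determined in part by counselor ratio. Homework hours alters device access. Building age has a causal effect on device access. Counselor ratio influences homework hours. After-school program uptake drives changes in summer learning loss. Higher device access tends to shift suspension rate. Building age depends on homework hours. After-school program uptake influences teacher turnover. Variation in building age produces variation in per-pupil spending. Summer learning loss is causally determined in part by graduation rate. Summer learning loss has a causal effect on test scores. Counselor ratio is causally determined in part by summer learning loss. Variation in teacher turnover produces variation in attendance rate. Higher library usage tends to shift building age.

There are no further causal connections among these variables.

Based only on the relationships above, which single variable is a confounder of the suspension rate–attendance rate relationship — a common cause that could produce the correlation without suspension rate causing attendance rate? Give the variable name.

After-school program uptake has a causal path to suspension rate (after-school program uptake → building age → device access → suspension rate) and a separate causal path to attendance rate (after-school program uptake → teacher turnover → attendance rate), so it is a common cause of both.
No stated relationship gives suspension rate a causal route to attendance rate, so the correlation is explained by the shared upstream cause rather than a direct effect.

after-school program uptake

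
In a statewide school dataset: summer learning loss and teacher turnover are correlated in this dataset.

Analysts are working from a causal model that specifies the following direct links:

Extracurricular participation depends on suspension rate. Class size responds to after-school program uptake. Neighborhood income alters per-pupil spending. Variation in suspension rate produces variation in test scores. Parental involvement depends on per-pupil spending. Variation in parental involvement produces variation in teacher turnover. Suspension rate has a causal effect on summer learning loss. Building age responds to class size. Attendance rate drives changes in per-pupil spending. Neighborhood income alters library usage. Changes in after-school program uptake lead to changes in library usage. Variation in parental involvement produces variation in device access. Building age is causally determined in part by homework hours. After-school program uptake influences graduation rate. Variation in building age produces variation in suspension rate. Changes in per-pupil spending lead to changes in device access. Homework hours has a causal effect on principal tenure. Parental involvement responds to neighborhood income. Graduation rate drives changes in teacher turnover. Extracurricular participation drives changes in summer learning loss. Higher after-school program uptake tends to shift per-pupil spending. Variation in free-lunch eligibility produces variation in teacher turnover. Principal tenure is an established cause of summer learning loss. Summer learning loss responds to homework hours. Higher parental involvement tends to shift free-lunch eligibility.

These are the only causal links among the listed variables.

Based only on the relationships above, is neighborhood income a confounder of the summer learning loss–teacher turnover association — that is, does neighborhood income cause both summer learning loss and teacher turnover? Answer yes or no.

no

Neighborhood income has no stated causal path to summer learning loss. A confounder must cause both variables, so neighborhood income does not qualify.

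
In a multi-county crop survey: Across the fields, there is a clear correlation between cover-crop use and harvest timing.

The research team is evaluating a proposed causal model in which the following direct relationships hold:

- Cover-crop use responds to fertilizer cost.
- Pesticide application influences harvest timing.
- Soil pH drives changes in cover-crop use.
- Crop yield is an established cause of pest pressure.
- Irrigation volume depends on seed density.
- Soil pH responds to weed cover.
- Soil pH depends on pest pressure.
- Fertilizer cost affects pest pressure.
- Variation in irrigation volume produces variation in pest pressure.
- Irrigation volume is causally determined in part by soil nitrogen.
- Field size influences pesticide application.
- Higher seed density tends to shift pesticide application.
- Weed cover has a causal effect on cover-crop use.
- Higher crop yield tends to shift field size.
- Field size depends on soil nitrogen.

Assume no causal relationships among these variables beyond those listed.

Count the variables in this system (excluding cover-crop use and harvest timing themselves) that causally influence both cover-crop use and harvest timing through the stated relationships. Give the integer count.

The common causes are: crop yield (to cover-crop use via crop yield → pest pressure → soil pH → cover-crop use; to harvest timing via crop yield → field size → pesticide application → harvest timing); seed density (to cover-crop use via seed density → irrigation volume → pest pressure → soil pH → cover-crop use; to harvest timing via seed density → pesticide application → harvest timing); soil nitrogen (to cover-crop use via soil nitrogen → irrigation volume → pest pressure → soil pH → cover-crop use; to harvest timing via soil nitrogen → field size → pesticide application → harvest timing).
Every other variable lacks a causal path to at least one of cover-crop use and harvest timing.

3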